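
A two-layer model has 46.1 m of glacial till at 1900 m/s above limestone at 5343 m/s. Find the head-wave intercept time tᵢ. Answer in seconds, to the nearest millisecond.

θ_c = arcsin(V₁/V₂) = arcsin(1900/5343) = 20.83°; cos θ_c = 0.9346.
tᵢ = 2h·cos θ_c / V₁ = 2·46.1·0.9346 / 1900 = 0.04535 s.

0.045 s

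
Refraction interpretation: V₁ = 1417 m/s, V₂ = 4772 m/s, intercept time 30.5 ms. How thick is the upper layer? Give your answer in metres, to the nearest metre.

h = tᵢ·V₁·V₂ / (2·√(V₂²−V₁²)).
√(V₂²−V₁²) = √(4772² − 1417²) = 4556.8 m/s.
h = 0.0305 s × 1417 × 4772 / (2 × 4556.8) = 22.63 m.

23 m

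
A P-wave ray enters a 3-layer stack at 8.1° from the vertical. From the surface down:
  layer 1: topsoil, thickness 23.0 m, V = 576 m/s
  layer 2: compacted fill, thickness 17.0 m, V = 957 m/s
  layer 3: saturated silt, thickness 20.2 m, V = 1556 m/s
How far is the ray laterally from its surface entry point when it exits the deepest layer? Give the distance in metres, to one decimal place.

15.7 m

Apply Snell's law at each interface; in layer i the horizontal offset is hᵢ·tan θᵢ.
Layer 1: θ = 8.10°; offset = 23.0·tan 8.10° = 3.273 m.
Layer 2: sin θ = 957·sin 8.1°/576 = 0.2341, θ = 13.54°; offset = 17.0·tan 13.54° = 4.093 m.
Layer 3: sin θ = 1556·sin 8.1°/576 = 0.3806, θ = 22.37°; offset = 20.2·tan 22.37° = 8.315 m.
Summing the layer offsets gives 15.681 m.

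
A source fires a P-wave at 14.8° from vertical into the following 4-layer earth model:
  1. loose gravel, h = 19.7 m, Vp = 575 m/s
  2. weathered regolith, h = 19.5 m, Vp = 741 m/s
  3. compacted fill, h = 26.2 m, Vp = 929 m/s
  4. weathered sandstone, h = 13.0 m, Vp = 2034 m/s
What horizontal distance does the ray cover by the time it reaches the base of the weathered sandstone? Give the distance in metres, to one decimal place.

51.3 m

p = sin θ₁/V₁ = sin 14.8°/575 = 4.4425e-04 s/m is conserved through the stack.
Layer 1: θ = 14.80°; offset = 19.7·tan 14.80° = 5.205 m.
Layer 2: sin θ = p·741 = 0.3292 → θ = 19.22°; offset = 19.5·tan 19.22° = 6.798 m.
Layer 3: sin θ = p·929 = 0.4127 → θ = 24.38°; offset = 26.2·tan 24.38° = 11.871 m.
Layer 4: sin θ = p·2034 = 0.9036 → θ = 64.64°; offset = 13.0·tan 64.64° = 27.424 m.
Total horizontal offset = 51.298 m.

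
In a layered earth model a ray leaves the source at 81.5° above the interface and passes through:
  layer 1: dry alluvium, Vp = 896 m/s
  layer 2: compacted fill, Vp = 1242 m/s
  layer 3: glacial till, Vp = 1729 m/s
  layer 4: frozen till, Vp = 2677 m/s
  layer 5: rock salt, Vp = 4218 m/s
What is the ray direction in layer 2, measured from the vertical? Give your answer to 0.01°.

11.82°

From the normal: θ₁ = 90° − 81.5° = 8.5°.
Snell's law across each interface conserves sin θ / V, so sin θ_2 = V_2·sin θ₁/V₁.
sin θ_2 = 1242 × sin 8.5° / 896 = 0.2049.
θ_2 = 11.82° from the vertical.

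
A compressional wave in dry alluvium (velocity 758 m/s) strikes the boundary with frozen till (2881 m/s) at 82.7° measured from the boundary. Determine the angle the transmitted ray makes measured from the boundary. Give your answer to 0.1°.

Convert to the normal: θ₁ = 90° − 82.7° = 7.3°.
Snell's law: sin θ₂ = (V₂/V₁)·sin θ₁ = (2881/758)·sin 7.3° = 0.4829.
θ₂ = sin⁻¹(0.4829) = 28.88° (from vertical).
From the interface: 90° − 28.88° = 61.12°.

61.1°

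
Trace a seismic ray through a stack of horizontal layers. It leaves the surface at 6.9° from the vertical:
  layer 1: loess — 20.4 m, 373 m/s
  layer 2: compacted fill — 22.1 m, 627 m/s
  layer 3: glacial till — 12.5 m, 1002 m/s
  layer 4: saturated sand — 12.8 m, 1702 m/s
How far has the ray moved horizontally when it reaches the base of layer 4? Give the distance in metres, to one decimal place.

p = sin θ₁/V₁ = sin 6.9°/373 = 3.2208e-04 s/m is conserved through the stack.
Layer 1: θ = 6.90°; offset = 20.4·tan 6.90° = 2.469 m.
Layer 2: sin θ = p·627 = 0.2019 → θ = 11.65°; offset = 22.1·tan 11.65° = 4.557 m.
Layer 3: sin θ = p·1002 = 0.3227 → θ = 18.83°; offset = 12.5·tan 18.83° = 4.262 m.
Layer 4: sin θ = p·1702 = 0.5482 → θ = 33.24°; offset = 12.8·tan 33.24° = 8.390 m.
Total horizontal offset = 19.677 m.

19.7 m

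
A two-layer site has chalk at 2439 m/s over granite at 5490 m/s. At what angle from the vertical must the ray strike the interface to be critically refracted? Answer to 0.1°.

26.4°

At critical incidence the refracted ray runs along the interface (θ₂ = 90°), so sin θ_c = V₁/V₂.
θ_c = arcsin(2439/5490) = arcsin 0.4443 = 26.38°.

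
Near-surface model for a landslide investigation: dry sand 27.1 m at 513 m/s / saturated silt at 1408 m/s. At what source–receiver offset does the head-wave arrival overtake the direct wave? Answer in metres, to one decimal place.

79.4 m

θ_c = arcsin(513/1408) = 21.37°, so cos θ_c = 0.9313 and tᵢ = 2h cos θ_c/V₁ = 0.0984 s.
At crossover x/V₁ = x/V₂ + tᵢ ⇒ x = tᵢ/(1/V₁ − 1/V₂) = 0.09839/(1.9493e-03 − 7.1023e-04) = 79.41 m.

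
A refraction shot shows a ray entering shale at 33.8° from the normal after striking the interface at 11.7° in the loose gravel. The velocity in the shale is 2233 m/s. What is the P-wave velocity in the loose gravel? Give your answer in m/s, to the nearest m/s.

sin 11.7° = 0.2028; sin 33.8° = 0.5563.
V₁ = V₂·(sin θ₁/sin θ₂) = 2233·(0.2028/0.5563) = 814.00 m/s.

814 m/s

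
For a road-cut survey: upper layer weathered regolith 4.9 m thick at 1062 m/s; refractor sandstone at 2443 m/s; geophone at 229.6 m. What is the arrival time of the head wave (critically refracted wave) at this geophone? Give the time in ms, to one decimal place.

t = x/V₂ + 2h·√(V₂²−V₁²)/(V₁V₂).
√(V₂²−V₁²) = √(2443²−1062²) = 2200.1 m/s; delay term = 2·4.9·2200.1/(1062·2443) = 0.00831 s.
t = 229.6/2443 + 0.00831 = 0.10229 s.

102.3 ms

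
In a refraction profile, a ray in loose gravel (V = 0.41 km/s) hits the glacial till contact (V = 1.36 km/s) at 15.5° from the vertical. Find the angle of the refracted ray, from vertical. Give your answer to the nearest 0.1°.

62.4°

Snell's law: sin θ₂ = (V₂/V₁)·sin θ₁ = (1.36/0.41)·sin 15.5° = 0.8864.
θ₂ = sin⁻¹(0.8864) = 62.43° (from vertical).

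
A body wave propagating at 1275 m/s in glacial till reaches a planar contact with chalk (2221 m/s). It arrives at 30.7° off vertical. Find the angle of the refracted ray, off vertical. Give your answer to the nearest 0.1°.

62.8°

sin θ₁/V₁ = sin θ₂/V₂ ⇒ sin θ₂ = 2221·sin 30.7°/1275 = 2221·0.5105/1275 = 0.8893.
θ₂ = arcsin 0.8893 = 62.79° from the normal.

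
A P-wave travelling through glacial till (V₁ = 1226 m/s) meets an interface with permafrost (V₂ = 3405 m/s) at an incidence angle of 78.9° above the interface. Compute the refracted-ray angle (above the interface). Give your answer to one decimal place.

Angle from the normal: 90° − 78.9° = 11.1°.
Snell's law: sin θ₂ = (V₂/V₁)·sin θ₁ = (3405/1226)·sin 11.1° = 0.5347.
θ₂ = arcsin 0.5347 = 32.32° from the normal.
From the interface: 90° − 32.32° = 57.68°.

57.7°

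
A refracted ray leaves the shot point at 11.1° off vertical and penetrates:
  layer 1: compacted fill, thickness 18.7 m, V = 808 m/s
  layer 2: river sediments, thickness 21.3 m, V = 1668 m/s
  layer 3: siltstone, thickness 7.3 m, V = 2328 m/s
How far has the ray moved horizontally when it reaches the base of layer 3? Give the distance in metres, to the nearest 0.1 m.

17.8 m

Apply Snell's law at each interface; in layer i the horizontal offset is hᵢ·tan θᵢ.
Layer 1: θ = 11.10°; offset = 18.7·tan 11.10° = 3.669 m.
Layer 2: sin θ = 1668·sin 11.1°/808 = 0.3974, θ = 23.42°; offset = 21.3·tan 23.42° = 9.225 m.
Layer 3: sin θ = 2328·sin 11.1°/808 = 0.5547, θ = 33.69°; offset = 7.3·tan 33.69° = 4.867 m.
Σ offsets = 17.761 m.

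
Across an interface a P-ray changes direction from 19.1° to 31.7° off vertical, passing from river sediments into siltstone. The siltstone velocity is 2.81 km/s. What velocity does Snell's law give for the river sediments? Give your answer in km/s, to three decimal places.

1.750 km/s

Snell's law: sin 19.1°/V₁ = sin 31.7°/V₂.
V₁ = V₂·sin 19.1°/sin 31.7° = 2.81 × 0.6227 = 1.750 km/s.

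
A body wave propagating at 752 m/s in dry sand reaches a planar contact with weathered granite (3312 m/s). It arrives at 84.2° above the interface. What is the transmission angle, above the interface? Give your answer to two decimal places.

63.57°

Angle from the normal: 90° − 84.2° = 5.8°.
sin θ₁/V₁ = sin θ₂/V₂ ⇒ sin θ₂ = 3312·sin 5.8°/752 = 3312·0.1011/752 = 0.4451.
θ₂ = sin⁻¹(0.4451) = 26.43° (from vertical).
From the interface: 90° − 26.43° = 63.57°.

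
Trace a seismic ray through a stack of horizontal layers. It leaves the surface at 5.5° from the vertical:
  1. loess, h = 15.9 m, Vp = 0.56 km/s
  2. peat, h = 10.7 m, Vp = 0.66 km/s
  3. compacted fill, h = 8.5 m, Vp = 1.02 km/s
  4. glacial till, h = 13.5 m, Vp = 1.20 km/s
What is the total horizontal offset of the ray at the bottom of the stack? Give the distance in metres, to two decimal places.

Apply Snell's law at each interface; in layer i the horizontal offset is hᵢ·tan θᵢ.
Layer 1: θ = 5.50°; offset = 15.9·tan 5.50° = 1.5310 m.
Layer 2: sin θ = 0.66·sin 5.5°/0.56 = 0.1130, θ = 6.49°; offset = 10.7·tan 6.49° = 1.2165 m.
Layer 3: sin θ = 1.02·sin 5.5°/0.56 = 0.1746, θ = 10.05°; offset = 8.5·tan 10.05° = 1.5070 m.
Layer 4: sin θ = 1.20·sin 5.5°/0.56 = 0.2054, θ = 11.85°; offset = 13.5·tan 11.85° = 2.8331 m.
Summing the layer offsets gives 7.0876 m.

7.09 m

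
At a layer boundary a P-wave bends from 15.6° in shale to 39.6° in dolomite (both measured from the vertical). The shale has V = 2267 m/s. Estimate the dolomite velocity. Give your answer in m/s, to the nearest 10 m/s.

5370 m/s

sin 15.6° = 0.2689; sin 39.6° = 0.6374.
V₂ = V₁·(sin θ₂/sin θ₁) = 2267·(0.6374/0.2689) = 5373.50 m/s.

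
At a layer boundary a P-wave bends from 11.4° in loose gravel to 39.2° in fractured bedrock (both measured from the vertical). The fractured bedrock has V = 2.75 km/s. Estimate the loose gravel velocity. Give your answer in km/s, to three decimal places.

0.860 km/s

sin 11.4° = 0.1977; sin 39.2° = 0.6320.
V₁ = V₂·(sin θ₁/sin θ₂) = 2.75·(0.1977/0.6320) = 0.860 km/s.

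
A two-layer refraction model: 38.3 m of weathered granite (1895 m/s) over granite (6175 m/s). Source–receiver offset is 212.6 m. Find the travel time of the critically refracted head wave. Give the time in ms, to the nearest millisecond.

73 ms

t = x/V₂ + 2h·√(V₂²−V₁²)/(V₁V₂).
√(V₂²−V₁²) = √(6175²−1895²) = 5877.0 m/s; delay term = 2·38.3·5877.0/(1895·6175) = 0.03847 s.
t = 212.6/6175 + 0.03847 = 0.07290 s.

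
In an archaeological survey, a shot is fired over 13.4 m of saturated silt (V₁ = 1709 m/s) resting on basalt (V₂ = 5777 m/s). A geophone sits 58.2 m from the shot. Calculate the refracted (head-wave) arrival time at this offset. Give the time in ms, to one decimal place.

t = x/V₂ + 2h·√(V₂²−V₁²)/(V₁V₂).
√(V₂²−V₁²) = √(5777²−1709²) = 5518.4 m/s; delay term = 2·13.4·5518.4/(1709·5777) = 0.01498 s.
t = 58.2/5777 + 0.01498 = 0.02505 s.

25.1 ms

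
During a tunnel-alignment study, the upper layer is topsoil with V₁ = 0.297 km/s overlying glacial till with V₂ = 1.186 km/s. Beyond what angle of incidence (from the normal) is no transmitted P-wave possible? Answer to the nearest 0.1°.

At critical incidence the refracted ray runs along the interface (θ₂ = 90°), so sin θ_c = V₁/V₂.
θ_c = arcsin(0.297/1.186) = arcsin 0.2504 = 14.50°.

14.5°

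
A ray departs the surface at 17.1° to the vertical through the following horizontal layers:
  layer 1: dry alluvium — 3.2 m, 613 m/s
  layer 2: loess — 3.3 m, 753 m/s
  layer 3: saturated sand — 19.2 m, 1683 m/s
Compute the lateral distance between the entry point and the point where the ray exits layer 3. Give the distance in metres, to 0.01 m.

Apply Snell's law at each interface; in layer i the horizontal offset is hᵢ·tan θᵢ.
Layer 1: θ = 17.10°; offset = 3.2·tan 17.10° = 0.9844 m.
Layer 2: sin θ = 753·sin 17.1°/613 = 0.3612, θ = 21.17°; offset = 3.3·tan 21.17° = 1.2782 m.
Layer 3: sin θ = 1683·sin 17.1°/613 = 0.8073, θ = 53.83°; offset = 19.2·tan 53.83° = 26.2644 m.
Total horizontal offset = 28.5271 m.

28.53 m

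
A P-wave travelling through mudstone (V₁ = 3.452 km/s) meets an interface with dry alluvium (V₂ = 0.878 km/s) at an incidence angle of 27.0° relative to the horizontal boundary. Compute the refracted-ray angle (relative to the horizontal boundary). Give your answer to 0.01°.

76.90°

Convert to the normal: θ₁ = 90° − 27.0° = 63.0°.
sin θ₁/V₁ = sin θ₂/V₂ ⇒ sin θ₂ = 0.878·sin 63.0°/3.452 = 0.878·0.8910/3.452 = 0.2266.
θ₂ = arcsin 0.2266 = 13.10° from the normal.
From the interface: 90° − 13.10° = 76.90°.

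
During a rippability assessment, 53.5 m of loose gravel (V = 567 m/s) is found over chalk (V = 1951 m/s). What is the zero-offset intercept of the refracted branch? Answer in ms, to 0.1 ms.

180.6 ms

tᵢ = 2h·√(V₂²−V₁²)/(V₁V₂).
√(V₂²−V₁²) = √(1951²−567²) = 1866.8 m/s.
tᵢ = 2·53.5·1866.8/(567·1951) = 0.18057 s.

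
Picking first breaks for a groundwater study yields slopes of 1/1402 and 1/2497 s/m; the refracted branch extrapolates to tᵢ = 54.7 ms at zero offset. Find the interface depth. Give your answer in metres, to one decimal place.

46.3 m

θ_c = arcsin(1402/2497) = 34.16°; cos θ_c = 0.8275.
tᵢ = 2h cos θ_c/V₁ ⇒ h = tᵢ·V₁/(2 cos θ_c) = 0.0547·1402/(2·0.8275) = 46.34 m.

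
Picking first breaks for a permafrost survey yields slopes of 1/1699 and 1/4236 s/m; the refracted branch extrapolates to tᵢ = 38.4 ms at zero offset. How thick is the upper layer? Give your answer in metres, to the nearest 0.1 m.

35.6 m

h = tᵢ·V₁·V₂ / (2·√(V₂²−V₁²)).
√(V₂²−V₁²) = √(4236² − 1699²) = 3880.3 m/s.
h = 0.0384 s × 1699 × 4236 / (2 × 3880.3) = 35.61 m.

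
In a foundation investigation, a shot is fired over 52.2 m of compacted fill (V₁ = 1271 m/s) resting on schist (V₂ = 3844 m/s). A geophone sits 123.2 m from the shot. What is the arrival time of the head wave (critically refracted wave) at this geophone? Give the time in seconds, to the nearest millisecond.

0.110 s

t = x/V₂ + 2h·√(V₂²−V₁²)/(V₁V₂).
√(V₂²−V₁²) = √(3844²−1271²) = 3627.8 m/s; delay term = 2·52.2·3627.8/(1271·3844) = 0.07752 s.
t = 123.2/3844 + 0.07752 = 0.10957 s.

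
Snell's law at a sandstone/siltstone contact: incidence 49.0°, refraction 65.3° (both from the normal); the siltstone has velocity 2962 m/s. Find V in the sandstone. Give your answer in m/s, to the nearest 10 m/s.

Snell's law: sin 49.0°/V₁ = sin 65.3°/V₂.
V₁ = V₂·sin 49.0°/sin 65.3° = 2962 × 0.8307 = 2460.57 m/s.

2460 m/s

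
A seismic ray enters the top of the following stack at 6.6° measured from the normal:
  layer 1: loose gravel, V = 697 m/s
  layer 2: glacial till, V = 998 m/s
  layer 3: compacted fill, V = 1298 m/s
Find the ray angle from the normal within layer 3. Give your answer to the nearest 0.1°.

Ray parameter p = sin 6.6° / 697 = 1.6490e-04 s/m.
sin θ_3 = p·V_3 = 1.6490e-04 × 1298 = 0.2140.
θ_3 = 12.36° from the vertical.

12.4°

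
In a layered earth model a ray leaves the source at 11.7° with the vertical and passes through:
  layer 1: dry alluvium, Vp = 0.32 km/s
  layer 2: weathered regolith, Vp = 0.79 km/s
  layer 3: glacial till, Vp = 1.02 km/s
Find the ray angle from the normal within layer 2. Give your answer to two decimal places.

Ray parameter p = sin 11.7° / 0.32 = 6.3371e-01 s/km.
sin θ_2 = p·V_2 = 6.3371e-01 × 0.79 = 0.5006.
θ_2 = 30.04° from the vertical.

30.04°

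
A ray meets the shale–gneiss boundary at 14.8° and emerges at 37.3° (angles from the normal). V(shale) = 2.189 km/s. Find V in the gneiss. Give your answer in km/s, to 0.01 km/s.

sin 14.8° = 0.2554; sin 37.3° = 0.6060.
V₂ = V₁·(sin θ₂/sin θ₁) = 2.189·(0.6060/0.2554) = 5.19 km/s.

5.19 km/s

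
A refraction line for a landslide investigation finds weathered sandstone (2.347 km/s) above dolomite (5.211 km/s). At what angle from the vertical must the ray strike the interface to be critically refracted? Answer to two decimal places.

Critical incidence: sin θ_c = V₁/V₂ = 2.347/5.211 = 0.4504.
θ_c = arcsin 0.4504 = 26.77°.

26.77°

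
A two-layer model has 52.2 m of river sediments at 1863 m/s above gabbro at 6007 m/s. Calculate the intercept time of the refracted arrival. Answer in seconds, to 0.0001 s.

θ_c = arcsin(V₁/V₂) = arcsin(1863/6007) = 18.07°; cos θ_c = 0.9507.
tᵢ = 2h·cos θ_c / V₁ = 2·52.2·0.9507 / 1863 = 0.05328 s.

0.0533 s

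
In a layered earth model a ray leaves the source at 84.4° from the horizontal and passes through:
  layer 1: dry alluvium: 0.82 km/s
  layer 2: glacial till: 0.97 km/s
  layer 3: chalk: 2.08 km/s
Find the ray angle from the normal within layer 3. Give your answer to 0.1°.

From the normal: θ₁ = 90° − 84.4° = 5.6°.
Snell's law across each interface conserves sin θ / V, so sin θ_3 = V_3·sin θ₁/V₁.
sin θ_3 = 2.08 × sin 5.6° / 0.82 = 0.2475.
θ_3 = arcsin 0.2475 = 14.33°.

14.3°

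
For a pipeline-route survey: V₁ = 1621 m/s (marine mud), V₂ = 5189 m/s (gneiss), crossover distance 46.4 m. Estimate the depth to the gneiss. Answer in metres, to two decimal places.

16.79 m

h = (x_cross/2)·√((V₂−V₁)/(V₂+V₁)).
(V₂−V₁)/(V₂+V₁) = (5189−1621)/(5189+1621) = 0.5239; √ = 0.7238.
h = (46.4/2)·0.7238 = 16.79 m.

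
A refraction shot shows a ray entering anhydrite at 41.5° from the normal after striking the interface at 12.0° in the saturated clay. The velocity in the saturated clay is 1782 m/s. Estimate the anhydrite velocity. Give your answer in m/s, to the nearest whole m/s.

sin 12.0° = 0.2079; sin 41.5° = 0.6626.
V₂ = V₁·(sin θ₂/sin θ₁) = 1782·(0.6626/0.2079) = 5679.28 m/s.

5679 m/s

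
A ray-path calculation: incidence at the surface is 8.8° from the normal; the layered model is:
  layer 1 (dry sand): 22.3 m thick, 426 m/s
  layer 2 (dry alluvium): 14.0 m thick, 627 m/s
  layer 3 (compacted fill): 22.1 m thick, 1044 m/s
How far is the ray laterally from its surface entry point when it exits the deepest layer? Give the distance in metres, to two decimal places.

15.63 m

Ray parameter p = sin 8.8° / 426 m/s = 3.5912e-04 s/m.
Layer 1: θ = 8.80°; offset = 22.3·tan 8.80° = 3.4522 m.
Layer 2: sin θ = p·627 = 0.2252 → θ = 13.01°; offset = 14.0·tan 13.01° = 3.2355 m.
Layer 3: sin θ = p·1044 = 0.3749 → θ = 22.02°; offset = 22.1·tan 22.02° = 8.9378 m.
Total horizontal offset = 15.6254 m.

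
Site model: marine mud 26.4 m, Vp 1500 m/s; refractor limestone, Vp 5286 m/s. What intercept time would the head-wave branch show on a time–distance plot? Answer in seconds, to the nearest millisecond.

0.034 s

tᵢ = 2h·√(V₂²−V₁²)/(V₁V₂).
√(V₂²−V₁²) = √(5286²−1500²) = 5068.7 m/s.
tᵢ = 2·26.4·5068.7/(1500·5286) = 0.03375 s.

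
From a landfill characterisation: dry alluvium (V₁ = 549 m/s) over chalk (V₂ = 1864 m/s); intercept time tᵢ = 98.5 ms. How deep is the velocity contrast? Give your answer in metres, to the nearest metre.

θ_c = arcsin(549/1864) = 17.13°; cos θ_c = 0.9556.
tᵢ = 2h cos θ_c/V₁ ⇒ h = tᵢ·V₁/(2 cos θ_c) = 0.0985·549/(2·0.9556) = 28.29 m.

28 m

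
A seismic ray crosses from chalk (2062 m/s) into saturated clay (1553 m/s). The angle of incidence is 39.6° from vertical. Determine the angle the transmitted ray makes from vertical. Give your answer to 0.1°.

Snell's law: sin θ₂ = (V₂/V₁)·sin θ₁ = (1553/2062)·sin 39.6° = 0.4801.
θ₂ = arcsin 0.4801 = 28.69° from the normal.

28.7°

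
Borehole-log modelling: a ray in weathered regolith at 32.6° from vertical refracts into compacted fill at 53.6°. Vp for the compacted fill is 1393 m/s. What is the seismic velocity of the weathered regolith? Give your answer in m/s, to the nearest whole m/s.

932 m/s

sin 32.6° = 0.5388; sin 53.6° = 0.8049.
V₁ = V₂·(sin θ₁/sin θ₂) = 1393·(0.5388/0.8049) = 932.43 m/s.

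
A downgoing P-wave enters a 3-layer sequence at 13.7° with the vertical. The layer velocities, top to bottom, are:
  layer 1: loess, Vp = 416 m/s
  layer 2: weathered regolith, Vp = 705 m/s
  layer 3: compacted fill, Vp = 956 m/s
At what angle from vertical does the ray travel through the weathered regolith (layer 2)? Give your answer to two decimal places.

23.66°

Snell's law across each interface conserves sin θ / V, so sin θ_2 = V_2·sin θ₁/V₁.
sin θ_2 = 705 × sin 13.7° / 416 = 0.4014.
θ_2 = 23.66° from the vertical.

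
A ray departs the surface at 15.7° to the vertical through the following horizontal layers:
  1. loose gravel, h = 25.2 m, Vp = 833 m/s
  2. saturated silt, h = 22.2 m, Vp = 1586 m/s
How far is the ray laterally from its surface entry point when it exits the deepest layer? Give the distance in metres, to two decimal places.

20.43 m

Ray parameter p = sin 15.7° / 833 m/s = 3.2485e-04 s/m.
Layer 1: θ = 15.70°; offset = 25.2·tan 15.70° = 7.0834 m.
Layer 2: sin θ = p·1586 = 0.5152 → θ = 31.01°; offset = 22.2·tan 31.01° = 13.3453 m.
Σ offsets = 20.4287 m.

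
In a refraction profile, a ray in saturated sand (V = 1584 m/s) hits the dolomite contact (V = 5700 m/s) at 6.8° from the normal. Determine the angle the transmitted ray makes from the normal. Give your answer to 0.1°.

25.2°

sin θ₁/V₁ = sin θ₂/V₂ ⇒ sin θ₂ = 5700·sin 6.8°/1584 = 5700·0.1184/1584 = 0.4261.
θ₂ = sin⁻¹(0.4261) = 25.22° (from vertical).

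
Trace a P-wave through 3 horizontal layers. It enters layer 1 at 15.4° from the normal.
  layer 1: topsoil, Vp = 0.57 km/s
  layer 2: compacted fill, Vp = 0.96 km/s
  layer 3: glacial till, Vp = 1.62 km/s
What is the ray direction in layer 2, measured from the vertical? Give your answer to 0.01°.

Snell's law across each interface conserves sin θ / V, so sin θ_2 = V_2·sin θ₁/V₁.
sin θ_2 = 0.96 × sin 15.4° / 0.57 = 0.4473.
θ_2 = arcsin 0.4473 = 26.57°.

26.57°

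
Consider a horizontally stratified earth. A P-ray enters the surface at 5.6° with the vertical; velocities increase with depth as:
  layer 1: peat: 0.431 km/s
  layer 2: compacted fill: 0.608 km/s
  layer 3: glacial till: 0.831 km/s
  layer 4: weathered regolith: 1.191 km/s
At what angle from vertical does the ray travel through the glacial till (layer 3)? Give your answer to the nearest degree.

Ray parameter p = sin 5.6° / 0.431 = 2.2641e-01 s/km.
sin θ_3 = p·V_3 = 2.2641e-01 × 0.831 = 0.1881.
θ_3 = 10.84° from the vertical.

11°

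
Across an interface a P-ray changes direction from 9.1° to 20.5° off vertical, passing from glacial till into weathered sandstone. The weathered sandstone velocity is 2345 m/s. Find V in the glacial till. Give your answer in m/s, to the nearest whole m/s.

Snell's law: sin 9.1°/V₁ = sin 20.5°/V₂.
V₁ = V₂·sin 9.1°/sin 20.5° = 2345 × 0.4516 = 1059.03 m/s.

1059 m/s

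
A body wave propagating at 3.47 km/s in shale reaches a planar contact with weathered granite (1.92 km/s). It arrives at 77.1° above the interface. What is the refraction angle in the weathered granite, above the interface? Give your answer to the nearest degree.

Angle from the normal: 90° − 77.1° = 12.9°.
sin θ₁/V₁ = sin θ₂/V₂ ⇒ sin θ₂ = 1.92·sin 12.9°/3.47 = 1.92·0.2233/3.47 = 0.1235.
θ₂ = arcsin 0.1235 = 7.10° from the normal.
From the interface: 90° − 7.10° = 82.90°.

83°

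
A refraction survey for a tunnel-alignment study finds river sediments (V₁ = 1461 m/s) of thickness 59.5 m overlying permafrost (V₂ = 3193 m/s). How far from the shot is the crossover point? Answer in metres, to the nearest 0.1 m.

θ_c = arcsin(1461/3193) = 27.23°, so cos θ_c = 0.8892 and tᵢ = 2h cos θ_c/V₁ = 0.0724 s.
At crossover x/V₁ = x/V₂ + tᵢ ⇒ x = tᵢ/(1/V₁ − 1/V₂) = 0.07242/(6.8446e-04 − 3.1319e-04) = 195.07 m.

195.1 m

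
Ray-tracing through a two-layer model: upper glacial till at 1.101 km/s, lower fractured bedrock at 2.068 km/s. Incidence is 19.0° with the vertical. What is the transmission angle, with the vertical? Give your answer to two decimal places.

37.70°

Snell's law: sin θ₂ = (V₂/V₁)·sin θ₁ = (2.068/1.101)·sin 19.0° = 0.6115.
θ₂ = sin⁻¹(0.6115) = 37.70° (from vertical).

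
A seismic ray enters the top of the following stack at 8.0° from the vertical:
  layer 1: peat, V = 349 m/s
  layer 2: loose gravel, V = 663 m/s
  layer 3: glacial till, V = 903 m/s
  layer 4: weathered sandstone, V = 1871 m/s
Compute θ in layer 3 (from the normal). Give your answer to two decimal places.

Ray parameter p = sin 8.0° / 349 = 3.9878e-04 s/m.
sin θ_3 = p·V_3 = 3.9878e-04 × 903 = 0.3601.
θ_3 = arcsin 0.3601 = 21.11°.

21.11°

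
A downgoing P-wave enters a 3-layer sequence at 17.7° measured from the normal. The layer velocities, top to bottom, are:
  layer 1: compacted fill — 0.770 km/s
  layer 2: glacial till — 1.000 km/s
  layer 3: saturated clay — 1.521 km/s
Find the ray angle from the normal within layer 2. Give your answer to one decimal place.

Snell's law across each interface conserves sin θ / V, so sin θ_2 = V_2·sin θ₁/V₁.
sin θ_2 = 1.000 × sin 17.7° / 0.770 = 0.3948.
θ_2 = arcsin 0.3948 = 23.26°.

23.3°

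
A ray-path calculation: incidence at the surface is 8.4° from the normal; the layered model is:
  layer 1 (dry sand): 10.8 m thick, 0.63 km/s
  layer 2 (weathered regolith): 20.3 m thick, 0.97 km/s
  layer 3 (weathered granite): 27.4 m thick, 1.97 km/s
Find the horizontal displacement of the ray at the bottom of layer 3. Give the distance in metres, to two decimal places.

Apply Snell's law at each interface; in layer i the horizontal offset is hᵢ·tan θᵢ.
Layer 1: θ = 8.40°; offset = 10.8·tan 8.40° = 1.5948 m.
Layer 2: sin θ = 0.97·sin 8.4°/0.63 = 0.2249, θ = 13.00°; offset = 20.3·tan 13.00° = 4.6860 m.
Layer 3: sin θ = 1.97·sin 8.4°/0.63 = 0.4568, θ = 27.18°; offset = 27.4·tan 27.18° = 14.0701 m.
Summing the layer offsets gives 20.3508 m.

20.35 m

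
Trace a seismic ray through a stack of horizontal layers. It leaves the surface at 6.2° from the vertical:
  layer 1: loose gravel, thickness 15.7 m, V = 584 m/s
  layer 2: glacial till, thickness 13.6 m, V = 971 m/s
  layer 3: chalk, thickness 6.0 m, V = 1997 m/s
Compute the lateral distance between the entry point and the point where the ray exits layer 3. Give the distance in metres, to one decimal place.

Apply Snell's law at each interface; in layer i the horizontal offset is hᵢ·tan θᵢ.
Layer 1: θ = 6.20°; offset = 15.7·tan 6.20° = 1.706 m.
Layer 2: sin θ = 971·sin 6.2°/584 = 0.1796, θ = 10.34°; offset = 13.6·tan 10.34° = 2.482 m.
Layer 3: sin θ = 1997·sin 6.2°/584 = 0.3693, θ = 21.67°; offset = 6.0·tan 21.67° = 2.384 m.
Σ offsets = 6.572 m.

6.6 m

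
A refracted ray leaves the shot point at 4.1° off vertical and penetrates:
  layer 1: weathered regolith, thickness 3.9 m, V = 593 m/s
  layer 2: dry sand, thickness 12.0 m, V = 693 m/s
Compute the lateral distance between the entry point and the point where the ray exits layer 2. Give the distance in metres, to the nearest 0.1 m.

1.3 m

Apply Snell's law at each interface; in layer i the horizontal offset is hᵢ·tan θᵢ.
Layer 1: θ = 4.10°; offset = 3.9·tan 4.10° = 0.280 m.
Layer 2: sin θ = 693·sin 4.1°/593 = 0.0836, θ = 4.79°; offset = 12.0·tan 4.79° = 1.006 m.
Total horizontal offset = 1.286 m.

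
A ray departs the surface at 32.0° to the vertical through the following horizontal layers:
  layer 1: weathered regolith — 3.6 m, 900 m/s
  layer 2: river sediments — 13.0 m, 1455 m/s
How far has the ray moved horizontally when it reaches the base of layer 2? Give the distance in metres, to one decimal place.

Ray parameter p = sin 32.0° / 900 m/s = 5.8880e-04 s/m.
Layer 1: θ = 32.00°; offset = 3.6·tan 32.00° = 2.250 m.
Layer 2: sin θ = p·1455 = 0.8567 → θ = 58.95°; offset = 13.0·tan 58.95° = 21.592 m.
Summing the layer offsets gives 23.841 m.

23.8 m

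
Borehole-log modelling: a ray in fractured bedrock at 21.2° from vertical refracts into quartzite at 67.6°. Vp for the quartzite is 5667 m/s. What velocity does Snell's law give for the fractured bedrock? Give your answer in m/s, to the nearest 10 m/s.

2220 m/s

sin 21.2° = 0.3616; sin 67.6° = 0.9245.
V₁ = V₂·(sin θ₁/sin θ₂) = 5667·(0.3616/0.9245) = 2216.58 m/s.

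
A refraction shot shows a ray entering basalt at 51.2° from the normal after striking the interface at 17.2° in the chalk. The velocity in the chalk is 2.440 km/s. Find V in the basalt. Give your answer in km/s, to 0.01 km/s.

6.43 km/s

sin 17.2° = 0.2957; sin 51.2° = 0.7793.
V₂ = V₁·(sin θ₂/sin θ₁) = 2.440·(0.7793/0.2957) = 6.43 km/s.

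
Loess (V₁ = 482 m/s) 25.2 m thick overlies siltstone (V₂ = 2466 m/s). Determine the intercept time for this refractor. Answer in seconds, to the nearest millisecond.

θ_c = arcsin(V₁/V₂) = arcsin(482/2466) = 11.27°; cos θ_c = 0.9807.
tᵢ = 2h·cos θ_c / V₁ = 2·25.2·0.9807 / 482 = 0.10255 s.

0.103 s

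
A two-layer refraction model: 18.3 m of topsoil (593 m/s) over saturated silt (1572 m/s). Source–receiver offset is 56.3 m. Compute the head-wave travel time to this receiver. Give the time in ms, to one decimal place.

93.0 ms

t = x/V₂ + 2h·√(V₂²−V₁²)/(V₁V₂).
√(V₂²−V₁²) = √(1572²−593²) = 1455.9 m/s; delay term = 2·18.3·1455.9/(593·1572) = 0.05716 s.
t = 56.3/1572 + 0.05716 = 0.09297 s.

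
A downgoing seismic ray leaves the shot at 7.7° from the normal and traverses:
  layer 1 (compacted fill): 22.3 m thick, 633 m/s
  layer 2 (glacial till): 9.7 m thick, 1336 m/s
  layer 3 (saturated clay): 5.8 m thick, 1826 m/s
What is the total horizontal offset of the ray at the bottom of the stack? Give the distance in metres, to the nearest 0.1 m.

Apply Snell's law at each interface; in layer i the horizontal offset is hᵢ·tan θᵢ.
Layer 1: θ = 7.70°; offset = 22.3·tan 7.70° = 3.015 m.
Layer 2: sin θ = 1336·sin 7.7°/633 = 0.2828, θ = 16.43°; offset = 9.7·tan 16.43° = 2.860 m.
Layer 3: sin θ = 1826·sin 7.7°/633 = 0.3865, θ = 22.74°; offset = 5.8·tan 22.74° = 2.431 m.
Summing the layer offsets gives 8.305 m.

8.3 m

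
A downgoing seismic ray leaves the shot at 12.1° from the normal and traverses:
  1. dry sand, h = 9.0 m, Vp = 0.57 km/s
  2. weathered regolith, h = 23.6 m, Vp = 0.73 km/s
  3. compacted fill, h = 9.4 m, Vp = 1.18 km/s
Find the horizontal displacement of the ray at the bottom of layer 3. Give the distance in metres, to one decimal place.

13.0 m

Ray parameter p = sin 12.1° / 0.57 km/s = 3.6775e-01 s/km.
Layer 1: θ = 12.10°; offset = 9.0·tan 12.10° = 1.929 m.
Layer 2: sin θ = p·0.73 = 0.2685 → θ = 15.57°; offset = 23.6·tan 15.57° = 6.577 m.
Layer 3: sin θ = p·1.18 = 0.4339 → θ = 25.72°; offset = 9.4·tan 25.72° = 4.528 m.
Summing the layer offsets gives 13.034 m.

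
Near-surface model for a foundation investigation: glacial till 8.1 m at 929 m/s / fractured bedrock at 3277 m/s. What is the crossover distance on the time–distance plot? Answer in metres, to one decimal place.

21.7 m

θ_c = arcsin(929/3277) = 16.47°, so cos θ_c = 0.9590 and tᵢ = 2h cos θ_c/V₁ = 0.0167 s.
At crossover x/V₁ = x/V₂ + tᵢ ⇒ x = tᵢ/(1/V₁ − 1/V₂) = 0.01672/(1.0764e-03 − 3.0516e-04) = 21.68 m.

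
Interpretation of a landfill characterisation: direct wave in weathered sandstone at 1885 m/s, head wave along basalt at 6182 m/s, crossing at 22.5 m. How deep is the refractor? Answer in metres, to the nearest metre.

x_cross = 2h·√((V₂+V₁)/(V₂−V₁)) → h = x_cross / (2·√((V₂+V₁)/(V₂−V₁))).
√((V₂+V₁)/(V₂−V₁)) = √((6182+1885)/(6182−1885)) = 1.3702.
h = 22.5 / (2·1.3702) = 8.21 m.

8 m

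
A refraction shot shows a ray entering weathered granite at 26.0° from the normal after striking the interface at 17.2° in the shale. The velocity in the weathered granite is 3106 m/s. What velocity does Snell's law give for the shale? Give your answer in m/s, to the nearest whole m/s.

2095 m/s

sin 17.2° = 0.2957; sin 26.0° = 0.4384.
V₁ = V₂·(sin θ₁/sin θ₂) = 3106·(0.2957/0.4384) = 2095.19 m/s.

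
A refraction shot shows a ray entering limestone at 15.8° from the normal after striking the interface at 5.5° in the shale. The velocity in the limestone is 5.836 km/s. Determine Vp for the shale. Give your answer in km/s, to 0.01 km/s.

2.05 km/s

Snell's law: sin 5.5°/V₁ = sin 15.8°/V₂.
V₁ = V₂·sin 5.5°/sin 15.8° = 5.836 × 0.3520 = 2.05 km/s.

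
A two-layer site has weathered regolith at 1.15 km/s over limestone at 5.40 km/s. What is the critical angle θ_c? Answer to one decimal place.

At critical incidence the refracted ray runs along the interface (θ₂ = 90°), so sin θ_c = V₁/V₂.
θ_c = arcsin(1.15/5.40) = arcsin 0.2130 = 12.30°.

12.3°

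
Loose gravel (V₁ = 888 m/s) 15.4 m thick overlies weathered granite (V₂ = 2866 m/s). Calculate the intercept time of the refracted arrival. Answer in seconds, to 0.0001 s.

θ_c = arcsin(V₁/V₂) = arcsin(888/2866) = 18.05°; cos θ_c = 0.9508.
tᵢ = 2h·cos θ_c / V₁ = 2·15.4·0.9508 / 888 = 0.03298 s.

0.0330 s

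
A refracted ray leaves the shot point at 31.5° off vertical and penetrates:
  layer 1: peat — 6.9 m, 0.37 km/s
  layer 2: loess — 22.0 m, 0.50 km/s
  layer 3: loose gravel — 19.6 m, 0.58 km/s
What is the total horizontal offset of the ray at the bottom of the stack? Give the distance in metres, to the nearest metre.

Apply Snell's law at each interface; in layer i the horizontal offset is hᵢ·tan θᵢ.
Layer 1: θ = 31.50°; offset = 6.9·tan 31.50° = 4.228 m.
Layer 2: sin θ = 0.50·sin 31.5°/0.37 = 0.7061, θ = 44.92°; offset = 22.0·tan 44.92° = 21.936 m.
Layer 3: sin θ = 0.58·sin 31.5°/0.37 = 0.8191, θ = 54.99°; offset = 19.6·tan 54.99° = 27.981 m.
Summing the layer offsets gives 54.146 m.

54 m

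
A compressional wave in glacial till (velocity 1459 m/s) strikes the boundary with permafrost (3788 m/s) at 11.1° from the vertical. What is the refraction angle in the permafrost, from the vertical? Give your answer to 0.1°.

30.0°

Snell's law: sin θ₂ = (V₂/V₁)·sin θ₁ = (3788/1459)·sin 11.1° = 0.4998.
θ₂ = arcsin 0.4998 = 29.99° from the normal.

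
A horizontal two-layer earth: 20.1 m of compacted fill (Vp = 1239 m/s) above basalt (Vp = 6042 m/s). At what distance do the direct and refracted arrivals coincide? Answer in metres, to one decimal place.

49.5 m

x_cross = 2h·√((V₂+V₁)/(V₂−V₁)).
(V₂+V₁)/(V₂−V₁) = (6042+1239)/(6042−1239) = 1.5159; √ = 1.2312.
x_cross = 2·20.1·1.2312 = 49.50 m.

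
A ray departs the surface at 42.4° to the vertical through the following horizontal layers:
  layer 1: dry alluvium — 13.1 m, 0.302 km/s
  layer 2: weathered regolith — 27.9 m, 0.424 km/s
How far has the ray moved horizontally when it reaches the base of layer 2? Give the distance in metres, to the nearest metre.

p = sin θ₁/V₁ = sin 42.4°/0.302 = 2.2328e+00 s/km is conserved through the stack.
Layer 1: θ = 42.40°; offset = 13.1·tan 42.40° = 11.962 m.
Layer 2: sin θ = p·0.424 = 0.9467 → θ = 71.21°; offset = 27.9·tan 71.21° = 82.000 m.
Summing the layer offsets gives 93.962 m.

94 m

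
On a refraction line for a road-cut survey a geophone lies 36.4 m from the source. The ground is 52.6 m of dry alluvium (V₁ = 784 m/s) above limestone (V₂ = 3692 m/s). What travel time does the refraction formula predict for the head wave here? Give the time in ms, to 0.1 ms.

θ_c = arcsin(V₁/V₂) = arcsin(784/3692) = 12.26°, cos θ_c = 0.9772.
Intercept time tᵢ = 2h cos θ_c / V₁ = 2·52.6·0.9772/784 = 0.13112 s.
t = x/V₂ + tᵢ = 36.4/3692 + 0.13112 = 0.14098 s.

141.0 ms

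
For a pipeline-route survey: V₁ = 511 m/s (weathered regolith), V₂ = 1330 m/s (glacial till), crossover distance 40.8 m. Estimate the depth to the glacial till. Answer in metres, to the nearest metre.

h = (x_cross/2)·√((V₂−V₁)/(V₂+V₁)).
(V₂−V₁)/(V₂+V₁) = (1330−511)/(1330+511) = 0.4449; √ = 0.6670.
h = (40.8/2)·0.6670 = 13.61 m.

14 m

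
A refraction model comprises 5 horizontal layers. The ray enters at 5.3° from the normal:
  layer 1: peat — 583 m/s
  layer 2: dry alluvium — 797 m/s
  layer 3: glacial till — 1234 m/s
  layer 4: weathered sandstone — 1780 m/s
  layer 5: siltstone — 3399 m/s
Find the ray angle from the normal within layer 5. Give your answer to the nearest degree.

Snell's law across each interface conserves sin θ / V, so sin θ_5 = V_5·sin θ₁/V₁.
sin θ_5 = 3399 × sin 5.3° / 583 = 0.5385.
θ_5 = arcsin 0.5385 = 32.58°.

33°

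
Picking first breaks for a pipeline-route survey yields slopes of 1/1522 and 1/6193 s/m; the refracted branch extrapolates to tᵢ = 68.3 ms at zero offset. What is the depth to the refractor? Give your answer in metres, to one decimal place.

h = tᵢ·V₁·V₂ / (2·√(V₂²−V₁²)).
√(V₂²−V₁²) = √(6193² − 1522²) = 6003.1 m/s.
h = 0.0683 s × 1522 × 6193 / (2 × 6003.1) = 53.62 m.

53.6 m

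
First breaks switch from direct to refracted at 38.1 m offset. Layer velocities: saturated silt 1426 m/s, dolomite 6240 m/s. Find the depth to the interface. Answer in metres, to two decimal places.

x_cross = 2h·√((V₂+V₁)/(V₂−V₁)) → h = x_cross / (2·√((V₂+V₁)/(V₂−V₁))).
√((V₂+V₁)/(V₂−V₁)) = √((6240+1426)/(6240−1426)) = 1.2619.
h = 38.1 / (2·1.2619) = 15.10 m.

15.10 m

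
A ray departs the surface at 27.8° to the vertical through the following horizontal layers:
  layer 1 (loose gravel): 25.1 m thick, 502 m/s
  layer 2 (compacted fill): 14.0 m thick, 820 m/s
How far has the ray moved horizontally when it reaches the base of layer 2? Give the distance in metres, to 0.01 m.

29.70 m

Ray parameter p = sin 27.8° / 502 m/s = 9.2906e-04 s/m.
Layer 1: θ = 27.80°; offset = 25.1·tan 27.80° = 13.2337 m.
Layer 2: sin θ = p·820 = 0.7618 → θ = 49.63°; offset = 14.0·tan 49.63° = 16.4648 m.
Σ offsets = 29.6985 m.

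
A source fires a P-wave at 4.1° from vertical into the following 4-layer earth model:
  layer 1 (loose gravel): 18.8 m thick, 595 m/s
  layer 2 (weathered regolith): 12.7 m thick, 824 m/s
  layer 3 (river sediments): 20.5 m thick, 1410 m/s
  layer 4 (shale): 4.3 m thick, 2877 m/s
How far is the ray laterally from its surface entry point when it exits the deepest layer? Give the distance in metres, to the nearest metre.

8 m

Apply Snell's law at each interface; in layer i the horizontal offset is hᵢ·tan θᵢ.
Layer 1: θ = 4.10°; offset = 18.8·tan 4.10° = 1.348 m.
Layer 2: sin θ = 824·sin 4.1°/595 = 0.0990, θ = 5.68°; offset = 12.7·tan 5.68° = 1.264 m.
Layer 3: sin θ = 1410·sin 4.1°/595 = 0.1694, θ = 9.75°; offset = 20.5·tan 9.75° = 3.524 m.
Layer 4: sin θ = 2877·sin 4.1°/595 = 0.3457, θ = 20.23°; offset = 4.3·tan 20.23° = 1.584 m.
Σ offsets = 7.720 m.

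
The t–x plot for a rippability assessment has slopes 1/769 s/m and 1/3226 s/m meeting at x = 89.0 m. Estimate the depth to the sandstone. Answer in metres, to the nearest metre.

x_cross = 2h·√((V₂+V₁)/(V₂−V₁)) → h = x_cross / (2·√((V₂+V₁)/(V₂−V₁))).
√((V₂+V₁)/(V₂−V₁)) = √((3226+769)/(3226−769)) = 1.2751.
h = 89.0 / (2·1.2751) = 34.90 m.

35 m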